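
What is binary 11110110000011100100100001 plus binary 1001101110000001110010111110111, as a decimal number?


11110110000011100100100001 + 1001101110000001110010111110111 = 1010001100110010001111100011000 = 1368989464

1368989464


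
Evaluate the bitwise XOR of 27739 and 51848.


0b110110001011011 ^ 0b1100101010001000 = 0b1010011011010011 = 42707

42707


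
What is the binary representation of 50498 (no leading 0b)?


50498 = 1100010101000010 in binary

1100010101000010


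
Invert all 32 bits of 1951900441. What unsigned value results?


1951900441 ^ 4294967295 = 2343066854

2343066854


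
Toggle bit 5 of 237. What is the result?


237 ^ (1 << 5) = 237 ^ 32 = 205

205


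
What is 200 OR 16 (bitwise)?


0b11001000 | 0b10000 = 0b11011000 = 216

216


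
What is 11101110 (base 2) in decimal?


11101110 in decimal = 238

238


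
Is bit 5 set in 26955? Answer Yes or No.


0b110100101001011, bit 5 = 0. No

No


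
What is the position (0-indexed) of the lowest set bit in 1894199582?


0b1110000111001110011000100011110. Lowest set bit at position 1

1


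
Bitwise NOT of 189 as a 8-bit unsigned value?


~0b10111101 = 0b1000010 = 66 (8-bit unsigned)

66


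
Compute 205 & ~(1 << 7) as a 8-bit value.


205 & ~(1 << 7) = 77

77


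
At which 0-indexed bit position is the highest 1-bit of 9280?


0b10010001000000. Highest set bit at position 13

13


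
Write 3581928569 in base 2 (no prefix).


3581928569 = 11010101011111111110010001111001 in binary

11010101011111111110010001111001


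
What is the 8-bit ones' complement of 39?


39 ^ 255 = 216

216


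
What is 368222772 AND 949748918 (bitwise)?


0b10101111100101010001000110100 & 0b111000100111000000010010110110 = 0b10000100100000000000000110100 = 277872692

277872692


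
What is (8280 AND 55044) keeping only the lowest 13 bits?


Step 1: 8280 & 55044 = 0
Step 2: 0 & 8191 = 0

0


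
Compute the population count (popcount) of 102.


0b1100110 has 4 set bits

4


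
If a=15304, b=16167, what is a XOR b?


15304 ^ 16167 = 1263

1263


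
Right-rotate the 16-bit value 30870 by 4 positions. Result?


Rotate 0b111100010010110 right by 4 (16-bit) = 0b110011110001001 = 26505

26505


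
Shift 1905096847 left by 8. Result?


0b1110001100011010111100010001111 << 8 = 0b111000110001101011110001000111100000000 = 487704792832

487704792832


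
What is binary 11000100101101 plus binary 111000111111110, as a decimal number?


11000100101101 + 111000111111110 = 1010001100101011 = 41771

41771


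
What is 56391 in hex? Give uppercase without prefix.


56391 = DC47 hex

DC47


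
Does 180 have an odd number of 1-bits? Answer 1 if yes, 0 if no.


0b10110100 has 4 ones => parity 0

0


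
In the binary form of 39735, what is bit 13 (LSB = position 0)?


0b1001101100110111, position 13 = 0

0


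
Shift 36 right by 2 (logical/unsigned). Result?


0b100100 >> 2 = 0b1001 = 9

9


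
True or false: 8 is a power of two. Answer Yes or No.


0b1000. Only one bit set => Yes

Yes


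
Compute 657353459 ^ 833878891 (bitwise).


0b100111001011100110101011110011 ^ 0b110001101100111111101101101011 = 0b10110100111011001000110011000 = 379425176

379425176


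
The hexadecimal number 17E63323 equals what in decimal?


17E63323 hex = 400962339 decimal

400962339


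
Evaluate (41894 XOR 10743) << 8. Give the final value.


Step 1: 41894 ^ 10743 = 35409
Step 2: 35409 << 8 = 9064704

9064704


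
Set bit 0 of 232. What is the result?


232 | (1 << 0) = 232 | 1 = 233

233


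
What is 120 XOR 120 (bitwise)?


0b1111000 ^ 0b1111000 = 0b0 = 0

0


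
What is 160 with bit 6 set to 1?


160 | (1 << 6) = 160 | 64 = 224

224


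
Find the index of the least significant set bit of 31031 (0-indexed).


0b111100100110111. Lowest set bit at position 0

0


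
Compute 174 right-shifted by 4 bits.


0b10101110 >> 4 = 0b1010 = 10

10


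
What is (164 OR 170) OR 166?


Step 1: 164 | 170 = 174
Step 2: 174 | 166 = 174

174


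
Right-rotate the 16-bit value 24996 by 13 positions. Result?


Rotate 0b110000110100100 right by 13 (16-bit) = 0b110100100011 = 3363

3363


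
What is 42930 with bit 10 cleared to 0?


42930 & ~(1 << 10) = 41906

41906


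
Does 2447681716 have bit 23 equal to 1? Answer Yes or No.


0b10010001111001001010100010110100, bit 23 = 1. Yes

Yes


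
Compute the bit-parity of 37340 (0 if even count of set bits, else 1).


0b1001000111011100 has 8 ones => parity 0

0


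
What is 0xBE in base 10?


BE hex = 190 decimal

190


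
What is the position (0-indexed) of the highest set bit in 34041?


0b1000010011111001. Highest set bit at position 15

15


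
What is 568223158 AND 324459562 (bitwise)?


0b100001110111100110010110110110 & 0b10011010101101101110000101010 = 0b1010101100100010000100010 = 22430754

22430754


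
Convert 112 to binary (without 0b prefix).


112 = 1110000 in binary

1110000


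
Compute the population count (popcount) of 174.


0b10101110 has 5 set bits

5


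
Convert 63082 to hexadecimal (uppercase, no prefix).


63082 = F66A hex

F66A


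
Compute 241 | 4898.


0b11110001 | 0b1001100100010 = 0b1001111110011 = 5107

5107


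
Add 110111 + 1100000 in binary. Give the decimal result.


110111 + 1100000 = 10010111 = 151

151


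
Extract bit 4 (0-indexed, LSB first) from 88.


0b1011000, position 4 = 1

1


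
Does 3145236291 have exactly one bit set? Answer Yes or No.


0b10111011011110000111111101000011. Multiple bits set => No

No


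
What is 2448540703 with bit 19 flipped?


2448540703 ^ (1 << 19) = 2448540703 ^ 524288 = 2449064991

2449064991


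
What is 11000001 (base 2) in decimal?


11000001 in decimal = 193

193


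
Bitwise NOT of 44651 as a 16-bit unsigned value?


~0b1010111001101011 = 0b101000110010100 = 20884 (16-bit unsigned)

20884


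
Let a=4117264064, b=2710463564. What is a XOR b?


4117264064 ^ 2710463564 = 1424364172

1424364172


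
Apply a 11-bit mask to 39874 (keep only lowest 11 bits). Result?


39874 & 2047 = 962

962


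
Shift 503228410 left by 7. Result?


0b11101111111101010011111111010 << 7 = 0b111011111111010100111111110100000000 = 64413236480

64413236480


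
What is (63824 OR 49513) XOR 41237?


Step 1: 63824 | 49513 = 63865
Step 2: 63865 ^ 41237 = 22636

22636


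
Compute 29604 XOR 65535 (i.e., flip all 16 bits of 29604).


29604 ^ 65535 = 35931

35931


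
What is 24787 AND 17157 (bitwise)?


0b110000011010011 & 0b100001100000101 = 0b100000000000001 = 16385

16385


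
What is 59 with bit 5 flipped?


59 ^ (1 << 5) = 59 ^ 32 = 27

27


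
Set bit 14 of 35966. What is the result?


35966 | (1 << 14) = 35966 | 16384 = 52350

52350


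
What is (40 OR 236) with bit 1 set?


Step 1: 40 | 236 = 236
Step 2: 236 | (1 << 1) = 236 | 2 = 238

238


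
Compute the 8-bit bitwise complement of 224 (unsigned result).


~0b11100000 = 0b11111 = 31 (8-bit unsigned)

31


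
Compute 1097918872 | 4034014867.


0b1000001011100001110100110011000 | 0b11110000011100100010111010010011 = 0b11110001011100101110111110011011 = 4050841499

4050841499


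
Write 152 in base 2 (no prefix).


152 = 10011000 in binary

10011000


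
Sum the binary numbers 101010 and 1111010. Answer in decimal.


101010 + 1111010 = 10100100 = 164

164


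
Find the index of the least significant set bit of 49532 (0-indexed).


0b1100000101111100. Lowest set bit at position 2

2


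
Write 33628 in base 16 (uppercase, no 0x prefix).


33628 = 835C hex

835C


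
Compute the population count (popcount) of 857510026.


0b110011000111001001000010001010 has 12 set bits

12


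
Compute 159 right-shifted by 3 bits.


0b10011111 >> 3 = 0b10011 = 19

19


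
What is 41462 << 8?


0b1010000111110110 << 8 = 0b101000011111011000000000 = 10614272

10614272


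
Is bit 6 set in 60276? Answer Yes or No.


0b1110101101110100, bit 6 = 1. Yes

Yes


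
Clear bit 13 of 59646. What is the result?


59646 & ~(1 << 13) = 51454

51454


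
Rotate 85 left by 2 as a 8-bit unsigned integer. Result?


Rotate 0b1010101 left by 2 (8-bit) = 0b1010101 = 85

85


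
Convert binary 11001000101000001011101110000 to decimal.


11001000101000001011101110000 in decimal = 420747120

420747120


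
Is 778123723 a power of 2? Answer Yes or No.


0b101110011000010011100111001011. Multiple bits set => No

No


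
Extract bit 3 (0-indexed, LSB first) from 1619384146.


0b1100000100001011101011101010010, position 3 = 0

0


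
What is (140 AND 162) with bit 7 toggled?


Step 1: 140 & 162 = 128
Step 2: 128 ^ (1 << 7) = 128 ^ 128 = 0

0


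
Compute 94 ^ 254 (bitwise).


0b1011110 ^ 0b11111110 = 0b10100000 = 160

160


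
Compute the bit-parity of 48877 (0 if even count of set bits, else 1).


0b1011111011101101 has 12 ones => parity 0

0


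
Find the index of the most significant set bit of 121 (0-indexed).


0b1111001. Highest set bit at position 6

6


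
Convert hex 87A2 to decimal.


87A2 hex = 34722 decimal

34722


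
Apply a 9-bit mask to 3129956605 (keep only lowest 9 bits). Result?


3129956605 & 511 = 253

253


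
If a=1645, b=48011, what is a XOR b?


1645 ^ 48011 = 48614

48614


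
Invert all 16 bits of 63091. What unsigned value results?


63091 ^ 65535 = 2444

2444


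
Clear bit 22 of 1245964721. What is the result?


1245964721 & ~(1 << 22) = 1241770417

1241770417


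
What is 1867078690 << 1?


0b1101111010010010101110000100010 << 1 = 0b11011110100100101011100001000100 = 3734157380

3734157380


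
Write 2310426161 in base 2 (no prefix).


2310426161 = 10001001101101100100111000110001 in binary

10001001101101100100111000110001


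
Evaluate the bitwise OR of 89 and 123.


0b1011001 | 0b1111011 = 0b1111011 = 123

123


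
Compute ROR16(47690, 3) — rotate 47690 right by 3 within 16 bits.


Rotate 0b1011101001001010 right by 3 (16-bit) = 0b101011101001001 = 22345

22345


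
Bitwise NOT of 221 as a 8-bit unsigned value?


~0b11011101 = 0b100010 = 34 (8-bit unsigned)

34


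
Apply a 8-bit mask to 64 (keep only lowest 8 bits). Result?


64 & 255 = 64

64


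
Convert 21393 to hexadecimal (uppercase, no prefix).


21393 = 5391 hex

5391


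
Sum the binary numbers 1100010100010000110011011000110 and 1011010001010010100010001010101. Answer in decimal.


1100010100010000110011011000110 + 1011010001010010100010001010101 = 10111100101100011010101100011011 = 3165760283

3165760283


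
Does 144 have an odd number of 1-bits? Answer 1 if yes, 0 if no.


0b10010000 has 2 ones => parity 0

0


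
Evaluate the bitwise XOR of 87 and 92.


0b1010111 ^ 0b1011100 = 0b1011 = 11

11


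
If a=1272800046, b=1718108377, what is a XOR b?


1272800046 ^ 1718108377 = 766845943

766845943


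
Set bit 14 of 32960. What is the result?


32960 | (1 << 14) = 32960 | 16384 = 49344

49344


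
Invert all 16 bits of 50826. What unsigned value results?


50826 ^ 65535 = 14709

14709


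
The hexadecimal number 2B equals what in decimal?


2B hex = 43 decimal

43


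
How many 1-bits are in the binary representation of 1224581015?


0b1001000111111011001111110010111 has 20 set bits

20


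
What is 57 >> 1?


0b111001 >> 1 = 0b11100 = 28

28


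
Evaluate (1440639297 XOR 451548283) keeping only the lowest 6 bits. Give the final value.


Step 1: 1440639297 ^ 451548283 = 1328839994
Step 2: 1328839994 & 63 = 58

58


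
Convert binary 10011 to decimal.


10011 in decimal = 19

19


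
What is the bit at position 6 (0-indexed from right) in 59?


0b111011, position 6 = 0

0


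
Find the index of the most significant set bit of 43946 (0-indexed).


0b1010101110101010. Highest set bit at position 15

15


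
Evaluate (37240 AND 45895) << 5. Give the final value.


Step 1: 37240 & 45895 = 37184
Step 2: 37184 << 5 = 1189888

1189888


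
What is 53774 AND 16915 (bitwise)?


0b1101001000001110 & 0b100001000010011 = 0b100001000000010 = 16898

16898


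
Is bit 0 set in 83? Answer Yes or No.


0b1010011, bit 0 = 1. Yes

Yes


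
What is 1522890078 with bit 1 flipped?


1522890078 ^ (1 << 1) = 1522890078 ^ 2 = 1522890076

1522890076


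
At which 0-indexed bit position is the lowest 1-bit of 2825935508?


0b10101000011100000101101010010100. Lowest set bit at position 2

2


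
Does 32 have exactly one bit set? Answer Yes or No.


0b100000. Only one bit set => Yes

Yes


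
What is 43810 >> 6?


0b1010101100100010 >> 6 = 0b1010101100 = 684

684


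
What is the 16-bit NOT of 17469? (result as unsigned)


~0b100010000111101 = 0b1011101111000010 = 48066 (16-bit unsigned)

48066


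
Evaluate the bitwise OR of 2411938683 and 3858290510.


0b10001111110000110100001101111011 | 0b11100101111110001101011101001110 = 0b11101111111110111101011101111111 = 4026259327

4026259327


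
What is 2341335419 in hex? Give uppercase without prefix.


2341335419 = 8B8DF17B hex

8B8DF17B


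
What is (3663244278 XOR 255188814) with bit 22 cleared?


Step 1: 3663244278 ^ 255188814 = 3580720312
Step 2: 3580720312 & ~(1 << 22) = 3576526008

3576526008


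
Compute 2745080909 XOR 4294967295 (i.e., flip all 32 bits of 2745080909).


2745080909 ^ 4294967295 = 1549886386

1549886386


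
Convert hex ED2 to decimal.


ED2 hex = 3794 decimal

3794


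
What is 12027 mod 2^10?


12027 & 1023 = 763

763


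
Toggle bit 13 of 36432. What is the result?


36432 ^ (1 << 13) = 36432 ^ 8192 = 44624

44624


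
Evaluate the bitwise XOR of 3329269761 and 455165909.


0b11000110011100001010000000000001 ^ 0b11011001000010100011111010101 = 0b11011101010100011110011111010100 = 3713132500

3713132500


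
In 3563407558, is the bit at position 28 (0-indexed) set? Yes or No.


0b11010100011001010100100011000110, bit 28 = 1. Yes

Yes


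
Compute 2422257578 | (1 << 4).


2422257578 | (1 << 4) = 2422257578 | 16 = 2422257594

2422257594


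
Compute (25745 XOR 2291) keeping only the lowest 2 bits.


Step 1: 25745 ^ 2291 = 27746
Step 2: 27746 & 3 = 2

2


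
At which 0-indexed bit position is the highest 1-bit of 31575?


0b111101101010111. Highest set bit at position 14

14


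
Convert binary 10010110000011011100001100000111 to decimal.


10010110000011011100001100000111 in decimal = 2517484295

2517484295


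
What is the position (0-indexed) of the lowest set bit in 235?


0b11101011. Lowest set bit at position 0

0


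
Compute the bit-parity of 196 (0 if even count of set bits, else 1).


0b11000100 has 3 ones => parity 1

1


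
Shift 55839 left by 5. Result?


0b1101101000011111 << 5 = 0b110110100001111100000 = 1786848

1786848


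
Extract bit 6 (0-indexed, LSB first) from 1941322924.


0b1110011101101100011110010101100, position 6 = 0

0


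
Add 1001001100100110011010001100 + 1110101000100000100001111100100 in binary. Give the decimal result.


1001001100100110011010001100 + 1110101000100000100001111100100 = 1111110010000101010101001110000 = 2118298224

2118298224


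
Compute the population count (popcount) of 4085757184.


0b11110011100001111011010100000000 has 15 set bits

15


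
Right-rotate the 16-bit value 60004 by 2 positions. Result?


Rotate 0b1110101001100100 right by 2 (16-bit) = 0b11101010011001 = 15001

15001


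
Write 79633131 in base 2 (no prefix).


79633131 = 100101111110001101011101011 in binary

100101111110001101011101011


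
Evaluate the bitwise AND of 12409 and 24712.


0b11000001111001 & 0b110000010001000 = 0b10000000001000 = 8200

8200


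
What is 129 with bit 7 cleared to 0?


129 & ~(1 << 7) = 1

1


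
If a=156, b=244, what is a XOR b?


156 ^ 244 = 104

104


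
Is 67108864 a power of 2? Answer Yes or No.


0b100000000000000000000000000. Only one bit set => Yes

Yes


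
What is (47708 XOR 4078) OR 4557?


Step 1: 47708 ^ 4078 = 46514
Step 2: 46514 | 4557 = 46591

46591


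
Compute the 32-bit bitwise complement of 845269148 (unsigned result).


~0b110010011000011100100010011100 = 0b11001101100111100011011101100011 = 3449698147 (32-bit unsigned)

3449698147


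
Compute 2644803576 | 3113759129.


0b10011101101001000111111111111000 | 0b10111001100110000011000110011001 = 0b10111101101111000111111111111001 = 3183247353

3183247353


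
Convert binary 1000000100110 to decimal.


1000000100110 in decimal = 4134

4134


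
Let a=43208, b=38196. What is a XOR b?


43208 ^ 38196 = 15868

15868


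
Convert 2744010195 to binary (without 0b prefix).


2744010195 = 10100011100011100100010111010011 in binary

10100011100011100100010111010011


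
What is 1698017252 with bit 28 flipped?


1698017252 ^ (1 << 28) = 1698017252 ^ 268435456 = 1966452708

1966452708


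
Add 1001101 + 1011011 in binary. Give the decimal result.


1001101 + 1011011 = 10101000 = 168

168


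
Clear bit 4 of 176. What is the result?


176 & ~(1 << 4) = 160

160


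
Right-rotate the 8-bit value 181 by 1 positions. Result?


Rotate 0b10110101 right by 1 (8-bit) = 0b11011010 = 218

218


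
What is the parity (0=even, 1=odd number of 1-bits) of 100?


0b1100100 has 3 ones => parity 1

1


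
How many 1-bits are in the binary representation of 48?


0b110000 has 2 set bits

2


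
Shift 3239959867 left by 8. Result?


0b11000001000111011101110100111011 << 8 = 0b1100000100011101110111010011101100000000 = 829429725952

829429725952


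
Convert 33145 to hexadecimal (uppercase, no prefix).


33145 = 8179 hex

8179


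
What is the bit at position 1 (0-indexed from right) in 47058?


0b1011011111010010, position 1 = 1

1


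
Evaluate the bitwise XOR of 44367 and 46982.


0b1010110101001111 ^ 0b1011011110000110 = 0b1101011001001 = 6857

6857


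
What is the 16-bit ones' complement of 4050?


4050 ^ 65535 = 61485

61485


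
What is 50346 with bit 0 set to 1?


50346 | (1 << 0) = 50346 | 1 = 50347

50347


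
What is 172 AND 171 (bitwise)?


0b10101100 & 0b10101011 = 0b10101000 = 168

168


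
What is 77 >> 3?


0b1001101 >> 3 = 0b1001 = 9

9


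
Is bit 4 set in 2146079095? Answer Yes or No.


0b1111111111010101001000101110111, bit 4 = 1. Yes

Yes


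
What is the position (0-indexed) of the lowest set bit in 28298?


0b110111010001010. Lowest set bit at position 1

1


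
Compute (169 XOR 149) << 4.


Step 1: 169 ^ 149 = 60
Step 2: 60 << 4 = 960

960


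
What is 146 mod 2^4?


146 & 15 = 2

2


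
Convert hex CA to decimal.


CA hex = 202 decimal

202


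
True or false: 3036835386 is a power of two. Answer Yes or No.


0b10110101000000100110111000111010. Multiple bits set => No

No


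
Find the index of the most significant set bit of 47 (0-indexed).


0b101111. Highest set bit at position 5

5


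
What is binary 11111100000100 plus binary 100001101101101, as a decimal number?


11111100000100 + 100001101101101 = 1000001001110001 = 33393

33393


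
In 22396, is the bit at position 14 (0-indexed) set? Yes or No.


0b101011101111100, bit 14 = 1. Yes

Yes


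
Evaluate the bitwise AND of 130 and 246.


0b10000010 & 0b11110110 = 0b10000010 = 130

130


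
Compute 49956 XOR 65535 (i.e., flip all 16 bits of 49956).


49956 ^ 65535 = 15579

15579


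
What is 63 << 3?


0b111111 << 3 = 0b111111000 = 504

504


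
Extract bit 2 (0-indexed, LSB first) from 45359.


0b1011000100101111, position 2 = 1

1


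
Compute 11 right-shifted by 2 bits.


0b1011 >> 2 = 0b10 = 2

2


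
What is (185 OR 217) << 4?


Step 1: 185 | 217 = 249
Step 2: 249 << 4 = 3984

3984


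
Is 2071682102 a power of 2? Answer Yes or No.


0b1111011011110110101110000110110. Multiple bits set => No

No


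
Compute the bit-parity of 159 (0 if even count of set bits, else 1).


0b10011111 has 6 ones => parity 0

0


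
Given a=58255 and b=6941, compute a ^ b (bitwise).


58255 ^ 6941 = 63634

63634


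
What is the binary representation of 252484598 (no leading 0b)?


252484598 = 1111000011001001101111110110 in binary

1111000011001001101111110110


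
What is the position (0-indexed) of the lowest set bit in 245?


0b11110101. Lowest set bit at position 0

0


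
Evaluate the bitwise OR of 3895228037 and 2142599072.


0b11101000001011000111011010000101 | 0b1111111101101010111011110100000 = 0b11111111101111010111011110100101 = 4290607013

4290607013


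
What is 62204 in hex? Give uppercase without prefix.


62204 = F2FC hex

F2FC


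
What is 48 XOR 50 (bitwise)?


0b110000 ^ 0b110010 = 0b10 = 2

2


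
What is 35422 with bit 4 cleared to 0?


35422 & ~(1 << 4) = 35406

35406


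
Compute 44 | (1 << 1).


44 | (1 << 1) = 44 | 2 = 46

46


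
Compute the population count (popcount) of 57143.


0b1101111100110111 has 12 set bits

12


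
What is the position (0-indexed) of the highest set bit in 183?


0b10110111. Highest set bit at position 7

7


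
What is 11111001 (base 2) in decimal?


11111001 in decimal = 249

249


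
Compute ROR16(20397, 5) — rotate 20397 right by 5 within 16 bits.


Rotate 0b100111110101101 right by 5 (16-bit) = 0b110101001111101 = 27261

27261


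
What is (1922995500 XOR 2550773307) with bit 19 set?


Step 1: 1922995500 ^ 2550773307 = 3935773463
Step 2: 3935773463 | (1 << 19) = 3935773463 | 524288 = 3936297751

3936297751


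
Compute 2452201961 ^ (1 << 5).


2452201961 ^ (1 << 5) = 2452201961 ^ 32 = 2452201929

2452201929


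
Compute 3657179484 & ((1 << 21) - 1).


3657179484 & 2097151 = 1843548

1843548


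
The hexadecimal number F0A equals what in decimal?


F0A hex = 3850 decimal

3850


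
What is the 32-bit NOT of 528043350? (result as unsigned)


~0b11111011110010100110101010110 = 0b11100000100001101011001010101001 = 3766923945 (32-bit unsigned)

3766923945


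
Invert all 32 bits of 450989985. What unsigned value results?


450989985 ^ 4294967295 = 3843977310

3843977310


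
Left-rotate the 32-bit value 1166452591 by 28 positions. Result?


Rotate 0b1000101100001101010011101101111 left by 28 (32-bit) = 0b11110100010110000110101001110110 = 4099435126

4099435126


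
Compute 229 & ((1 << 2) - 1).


229 & 3 = 1

1


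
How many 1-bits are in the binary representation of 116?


0b1110100 has 4 set bits

4


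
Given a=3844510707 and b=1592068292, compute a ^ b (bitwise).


3844510707 ^ 1592068292 = 3150158647

3150158647


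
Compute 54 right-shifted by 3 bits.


0b110110 >> 3 = 0b110 = 6

6


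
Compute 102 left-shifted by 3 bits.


0b1100110 << 3 = 0b1100110000 = 816

816


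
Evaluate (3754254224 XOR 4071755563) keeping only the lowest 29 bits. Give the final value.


Step 1: 3754254224 ^ 4071755563 = 762794171
Step 2: 762794171 & 536870911 = 225923259

225923259


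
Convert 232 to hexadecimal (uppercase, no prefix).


232 = E8 hex

E8


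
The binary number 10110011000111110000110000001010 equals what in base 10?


10110011000111110000110000001010 in decimal = 3005156362

3005156362


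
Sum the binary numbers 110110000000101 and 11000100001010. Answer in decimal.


110110000000101 + 11000100001010 = 1001110100001111 = 40207

40207


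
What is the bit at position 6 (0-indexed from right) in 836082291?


0b110001110101011001101001110011, position 6 = 1

1


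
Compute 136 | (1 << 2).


136 | (1 << 2) = 136 | 4 = 140

140


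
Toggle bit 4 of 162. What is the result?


162 ^ (1 << 4) = 162 ^ 16 = 178

178


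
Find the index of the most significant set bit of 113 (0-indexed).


0b1110001. Highest set bit at position 6

6


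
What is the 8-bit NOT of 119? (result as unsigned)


~0b1110111 = 0b10001000 = 136 (8-bit unsigned)

136


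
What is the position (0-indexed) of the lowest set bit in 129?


0b10000001. Lowest set bit at position 0

0


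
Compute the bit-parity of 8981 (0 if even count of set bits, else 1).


0b10001100010101 has 6 ones => parity 0

0


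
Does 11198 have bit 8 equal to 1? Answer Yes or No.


0b10101110111110, bit 8 = 1. Yes

Yes


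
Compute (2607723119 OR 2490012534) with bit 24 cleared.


Step 1: 2607723119 | 2490012534 = 2674832255
Step 2: 2674832255 & ~(1 << 24) = 2658055039

2658055039


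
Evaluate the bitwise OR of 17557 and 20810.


0b100010010010101 | 0b101000101001010 = 0b101010111011111 = 21983

21983


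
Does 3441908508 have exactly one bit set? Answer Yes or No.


0b11001101001001110101101100011100. Multiple bits set => No

No


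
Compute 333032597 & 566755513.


0b10011110110011010110010010101 & 0b100001110010000000000010111001 = 0b1110010000000000010010001 = 29884561

29884561


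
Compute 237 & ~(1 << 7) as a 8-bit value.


237 & ~(1 << 7) = 109

109


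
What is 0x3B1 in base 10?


3B1 hex = 945 decimal

945


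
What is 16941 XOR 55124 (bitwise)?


0b100001000101101 ^ 0b1101011101010100 = 0b1001010101111001 = 38265

38265


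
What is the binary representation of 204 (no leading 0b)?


204 = 11001100 in binary

11001100


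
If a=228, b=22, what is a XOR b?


228 ^ 22 = 242

242


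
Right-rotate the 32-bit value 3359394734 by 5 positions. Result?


Rotate 0b11001000001111000100101110101110 right by 5 (32-bit) = 0b1110110010000011110001001011101 = 1984029277

1984029277


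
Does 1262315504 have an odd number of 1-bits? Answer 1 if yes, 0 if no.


0b1001011001111010110011111110000 has 18 ones => parity 0

0


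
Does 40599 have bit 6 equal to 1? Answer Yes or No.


0b1001111010010111, bit 6 = 0. No

No


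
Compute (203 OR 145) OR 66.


Step 1: 203 | 145 = 219
Step 2: 219 | 66 = 219

219


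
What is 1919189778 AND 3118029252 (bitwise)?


0b1110010011001001000001100010010 & 0b10111001110110010101100111000100 = 0b110000010000000000000100000000 = 809500928

809500928


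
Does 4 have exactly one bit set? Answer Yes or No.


0b100. Only one bit set => Yes

Yes


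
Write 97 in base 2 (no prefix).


97 = 1100001 in binary

1100001


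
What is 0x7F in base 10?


7F hex = 127 decimal

127


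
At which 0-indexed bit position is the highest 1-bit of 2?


0b10. Highest set bit at position 1

1


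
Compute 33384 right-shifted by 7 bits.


0b1000001001101000 >> 7 = 0b100000100 = 260

260


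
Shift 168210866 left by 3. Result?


0b1010000001101011000110110010 << 3 = 0b1010000001101011000110110010000 = 1345686928

1345686928


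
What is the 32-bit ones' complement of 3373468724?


3373468724 ^ 4294967295 = 921498571

921498571


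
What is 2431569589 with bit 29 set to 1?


2431569589 | (1 << 29) = 2431569589 | 536870912 = 2968440501

2968440501


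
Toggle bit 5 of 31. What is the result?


31 ^ (1 << 5) = 31 ^ 32 = 63

63


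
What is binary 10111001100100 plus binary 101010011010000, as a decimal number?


10111001100100 + 101010011010000 = 1000001100110100 = 33588

33588


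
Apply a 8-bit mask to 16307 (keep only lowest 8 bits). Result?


16307 & 255 = 179

179


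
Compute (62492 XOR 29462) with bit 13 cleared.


Step 1: 62492 ^ 29462 = 34570
Step 2: 34570 & ~(1 << 13) = 34570

34570


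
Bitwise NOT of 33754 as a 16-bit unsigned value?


~0b1000001111011010 = 0b111110000100101 = 31781 (16-bit unsigned)

31781


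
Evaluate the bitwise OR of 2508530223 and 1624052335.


0b10010101100001010010001000101111 | 0b1100000110011010001001001101111 = 0b11110101110011010011001001101111 = 4123865711

4123865711


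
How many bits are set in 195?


0b11000011 has 4 set bits

4


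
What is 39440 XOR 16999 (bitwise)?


0b1001101000010000 ^ 0b100001001100111 = 0b1101100001110111 = 55415

55415


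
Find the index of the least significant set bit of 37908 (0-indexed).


0b1001010000010100. Lowest set bit at position 2

2


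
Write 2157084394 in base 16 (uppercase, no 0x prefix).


2157084394 = 80927EEA hex

80927EEA


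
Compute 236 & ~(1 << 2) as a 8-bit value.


236 & ~(1 << 2) = 232

232


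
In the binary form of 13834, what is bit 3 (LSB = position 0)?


0b11011000001010, position 3 = 1

1


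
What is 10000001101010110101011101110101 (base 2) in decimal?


10000001101010110101011101110101 in decimal = 2175489909

2175489909


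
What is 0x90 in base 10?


90 hex = 144 decimal

144


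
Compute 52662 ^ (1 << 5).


52662 ^ (1 << 5) = 52662 ^ 32 = 52630

52630


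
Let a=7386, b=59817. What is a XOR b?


7386 ^ 59817 = 62835

62835


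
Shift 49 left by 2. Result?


0b110001 << 2 = 0b11000100 = 196

196


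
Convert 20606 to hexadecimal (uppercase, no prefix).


20606 = 507E hex

507E


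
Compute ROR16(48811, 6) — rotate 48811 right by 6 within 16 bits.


Rotate 0b1011111010101011 right by 6 (16-bit) = 0b1010111011111010 = 44794

44794


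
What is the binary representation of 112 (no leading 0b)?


112 = 1110000 in binary

1110000


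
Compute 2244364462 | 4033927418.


0b10000101110001100100100010101110 | 0b11110000011100001101100011111010 = 0b11110101111101101101100011111110 = 4126595326

4126595326


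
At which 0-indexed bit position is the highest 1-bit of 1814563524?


0b1101100001010000000101011000100. Highest set bit at position 30

30


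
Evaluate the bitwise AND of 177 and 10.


0b10110001 & 0b1010 = 0b0 = 0

0


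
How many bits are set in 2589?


0b101000011101 has 6 set bits

6


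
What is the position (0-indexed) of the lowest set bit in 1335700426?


0b1001111100111010010101111001010. Lowest set bit at position 1

1


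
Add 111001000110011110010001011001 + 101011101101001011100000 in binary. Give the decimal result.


111001000110011110010001011001 + 101011101101001011100000 = 111001110010001011011100111001 = 969455417

969455417


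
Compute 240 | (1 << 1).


240 | (1 << 1) = 240 | 2 = 242

242


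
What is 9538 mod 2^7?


9538 & 127 = 66

66


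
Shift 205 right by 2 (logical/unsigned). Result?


0b11001101 >> 2 = 0b110011 = 51

51


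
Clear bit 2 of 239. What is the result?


239 & ~(1 << 2) = 235

235


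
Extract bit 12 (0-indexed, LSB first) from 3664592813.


0b11011010011011010011111110101101, position 12 = 1

1


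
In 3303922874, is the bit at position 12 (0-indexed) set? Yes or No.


0b11000100111011011101110010111010, bit 12 = 1. Yes

Yes


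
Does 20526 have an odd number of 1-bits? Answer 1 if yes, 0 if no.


0b101000000101110 has 6 ones => parity 0

0


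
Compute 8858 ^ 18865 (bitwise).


0b10001010011010 ^ 0b100100110110001 = 0b110101100101011 = 27435

27435


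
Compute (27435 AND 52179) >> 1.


Step 1: 27435 & 52179 = 19203
Step 2: 19203 >> 1 = 9601

9601


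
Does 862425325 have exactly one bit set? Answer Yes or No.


0b110011011001111001000011101101. Multiple bits set => No

No


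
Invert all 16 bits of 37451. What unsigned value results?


37451 ^ 65535 = 28084

28084


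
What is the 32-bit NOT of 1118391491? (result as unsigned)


~0b1000010101010010100110011000011 = 0b10111101010101101011001100111100 = 3176575804 (32-bit unsigned)

3176575804


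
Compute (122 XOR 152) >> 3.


Step 1: 122 ^ 152 = 226
Step 2: 226 >> 3 = 28

28


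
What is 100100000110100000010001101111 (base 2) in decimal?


100100000110100000010001101111 in decimal = 605684847

605684847


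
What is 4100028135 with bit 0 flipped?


4100028135 ^ (1 << 0) = 4100028135 ^ 1 = 4100028134

4100028134


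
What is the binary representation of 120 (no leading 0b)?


120 = 1111000 in binary

1111000


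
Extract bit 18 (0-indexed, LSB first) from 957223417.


0b111001000011100001000111111001, position 18 = 1

1


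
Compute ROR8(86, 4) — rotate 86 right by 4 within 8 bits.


Rotate 0b1010110 right by 4 (8-bit) = 0b1100101 = 101

101


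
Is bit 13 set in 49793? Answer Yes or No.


0b1100001010000001, bit 13 = 0. No

No


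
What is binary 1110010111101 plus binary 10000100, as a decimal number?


1110010111101 + 10000100 = 1110101000001 = 7489

7489


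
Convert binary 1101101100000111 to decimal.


1101101100000111 in decimal = 56071

56071


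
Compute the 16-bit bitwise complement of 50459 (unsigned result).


~0b1100010100011011 = 0b11101011100100 = 15076 (16-bit unsigned)

15076


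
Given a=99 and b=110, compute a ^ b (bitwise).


99 ^ 110 = 13

13


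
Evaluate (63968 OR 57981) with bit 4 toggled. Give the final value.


Step 1: 63968 | 57981 = 64509
Step 2: 64509 ^ (1 << 4) = 64509 ^ 16 = 64493

64493


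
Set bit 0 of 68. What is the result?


68 | (1 << 0) = 68 | 1 = 69

69


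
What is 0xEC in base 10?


EC hex = 236 decimal

236


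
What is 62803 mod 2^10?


62803 & 1023 = 339

339


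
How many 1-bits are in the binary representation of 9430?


0b10010011010110 has 7 set bits

7


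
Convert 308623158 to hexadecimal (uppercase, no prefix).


308623158 = 12653736 hex

12653736


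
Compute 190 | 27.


0b10111110 | 0b11011 = 0b10111111 = 191

191


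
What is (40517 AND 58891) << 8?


Step 1: 40517 & 58891 = 34305
Step 2: 34305 << 8 = 8782080

8782080


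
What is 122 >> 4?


0b1111010 >> 4 = 0b111 = 7

7


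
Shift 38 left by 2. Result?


0b100110 << 2 = 0b10011000 = 152

152


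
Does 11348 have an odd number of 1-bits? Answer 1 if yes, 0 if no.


0b10110001010100 has 6 ones => parity 0

0


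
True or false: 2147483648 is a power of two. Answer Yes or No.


0b10000000000000000000000000000000. Only one bit set => Yes

Yes


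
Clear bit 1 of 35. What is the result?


35 & ~(1 << 1) = 33

33


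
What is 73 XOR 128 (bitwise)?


0b1001001 ^ 0b10000000 = 0b11001001 = 201

201


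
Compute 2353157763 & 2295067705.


0b10001100010000100101011010000011 & 0b10001000110010111111010000111001 = 0b10001000010000100101010000000001 = 2286048257

2286048257


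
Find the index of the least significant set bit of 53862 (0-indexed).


0b1101001001100110. Lowest set bit at position 1

1


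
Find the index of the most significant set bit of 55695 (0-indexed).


0b1101100110001111. Highest set bit at position 15

15


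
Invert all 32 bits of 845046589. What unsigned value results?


845046589 ^ 4294967295 = 3449920706

3449920706


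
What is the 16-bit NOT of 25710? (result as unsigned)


~0b110010001101110 = 0b1001101110010001 = 39825 (16-bit unsigned)

39825


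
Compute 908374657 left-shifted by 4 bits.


0b110110001001001011001010000001 << 4 = 0b1101100010010010110010100000010000 = 14533994512

14533994512


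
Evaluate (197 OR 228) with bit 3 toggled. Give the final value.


Step 1: 197 | 228 = 229
Step 2: 229 ^ (1 << 3) = 229 ^ 8 = 237

237


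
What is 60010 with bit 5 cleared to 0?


60010 & ~(1 << 5) = 59978

59978


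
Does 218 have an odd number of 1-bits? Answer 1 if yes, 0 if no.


0b11011010 has 5 ones => parity 1

1


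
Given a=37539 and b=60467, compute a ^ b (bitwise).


37539 ^ 60467 = 32400

32400


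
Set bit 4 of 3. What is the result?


3 | (1 << 4) = 3 | 16 = 19

19


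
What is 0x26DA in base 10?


26DA hex = 9946 decimal

9946


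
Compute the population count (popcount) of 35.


0b100011 has 3 set bits

3


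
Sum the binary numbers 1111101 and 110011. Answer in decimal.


1111101 + 110011 = 10110000 = 176

176


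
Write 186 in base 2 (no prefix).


186 = 10111010 in binary

10111010


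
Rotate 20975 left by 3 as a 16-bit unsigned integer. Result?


Rotate 0b101000111101111 left by 3 (16-bit) = 0b1000111101111010 = 36730

36730


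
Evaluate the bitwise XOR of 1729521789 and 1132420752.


0b1100111000101100110100001111101 ^ 0b1000011011111110101111010010000 = 0b100100011010010011011011101101 = 610875117

610875117


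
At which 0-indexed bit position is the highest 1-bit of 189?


0b10111101. Highest set bit at position 7

7


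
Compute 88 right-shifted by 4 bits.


0b1011000 >> 4 = 0b101 = 5

5


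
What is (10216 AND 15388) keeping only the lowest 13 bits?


Step 1: 10216 & 15388 = 9224
Step 2: 9224 & 8191 = 1032

1032


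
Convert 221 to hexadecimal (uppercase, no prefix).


221 = DD hex

DD


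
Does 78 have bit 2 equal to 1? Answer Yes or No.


0b1001110, bit 2 = 1. Yes

Yes


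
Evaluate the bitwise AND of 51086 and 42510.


0b1100011110001110 & 0b1010011000001110 = 0b1000011000001110 = 34318

34318


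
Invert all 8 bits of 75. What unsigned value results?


75 ^ 255 = 180

180


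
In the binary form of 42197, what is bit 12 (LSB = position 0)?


0b1010010011010101, position 12 = 0

0


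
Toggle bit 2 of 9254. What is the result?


9254 ^ (1 << 2) = 9254 ^ 4 = 9250

9250


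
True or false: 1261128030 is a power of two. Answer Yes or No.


0b1001011001010110100100101011110. Multiple bits set => No

No


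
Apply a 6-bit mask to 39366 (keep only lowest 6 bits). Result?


39366 & 63 = 6

6


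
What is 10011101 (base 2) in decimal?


10011101 in decimal = 157

157


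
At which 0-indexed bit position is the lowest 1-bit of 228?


0b11100100. Lowest set bit at position 2

2


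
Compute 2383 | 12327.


0b100101001111 | 0b11000000100111 = 0b11100101101111 = 14703

14703


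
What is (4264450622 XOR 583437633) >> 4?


Step 1: 4264450622 ^ 583437633 = 3706247039
Step 2: 3706247039 >> 4 = 231640439

231640439


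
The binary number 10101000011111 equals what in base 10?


10101000011111 in decimal = 10783

10783


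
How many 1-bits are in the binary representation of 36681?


0b1000111101001001 has 8 set bits

8


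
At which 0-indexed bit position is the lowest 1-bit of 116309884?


0b110111011101011111101111100. Lowest set bit at position 2

2


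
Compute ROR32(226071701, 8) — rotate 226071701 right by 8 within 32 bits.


Rotate 0b1101011110011001010010010101 right by 8 (32-bit) = 0b10010101000011010111100110010100 = 2500688276

2500688276


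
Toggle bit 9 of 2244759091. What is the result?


2244759091 ^ (1 << 9) = 2244759091 ^ 512 = 2244758579

2244758579


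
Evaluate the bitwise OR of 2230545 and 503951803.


0b1000100000100100010001 | 0b11110000010011011000110111011 = 0b11110001010111011100110111011 = 506182075

506182075
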